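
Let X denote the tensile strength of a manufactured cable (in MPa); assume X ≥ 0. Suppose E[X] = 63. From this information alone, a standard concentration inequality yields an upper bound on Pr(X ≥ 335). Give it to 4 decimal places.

0.1881

Only the mean of a non-negative variable is known, so Markov's inequality is the applicable tail bound.
Markov's inequality: for a non-negative random variable, Pr(X ≥ a) ≤ E[X]/a.
Here E[X] = 63 and a = 335, so the bound is 63/335 = 0.1881.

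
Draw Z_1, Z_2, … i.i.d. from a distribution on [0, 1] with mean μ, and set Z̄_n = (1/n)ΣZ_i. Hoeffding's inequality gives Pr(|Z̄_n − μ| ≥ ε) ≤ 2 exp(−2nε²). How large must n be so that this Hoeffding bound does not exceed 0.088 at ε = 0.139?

81

Require 2·exp(−2nε²) ≤ 0.088, i.e. 2nε² ≥ ln(2/0.088) = 3.123566.
So n ≥ 3.123566 / (2·0.139²) = 80.833.
The smallest integer n is 81.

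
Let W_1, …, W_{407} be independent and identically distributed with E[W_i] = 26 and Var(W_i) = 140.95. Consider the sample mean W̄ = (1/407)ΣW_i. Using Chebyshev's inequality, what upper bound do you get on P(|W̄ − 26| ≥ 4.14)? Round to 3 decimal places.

Var(W̄) = Var(W_i)/n = 140.95/407 = 0.34631.
Chebyshev: P(|W̄ − 26| ≥ 4.14) ≤ Var(W̄)/(4.14)² = 140.95/(407·4.14²) = 0.0202.

0.020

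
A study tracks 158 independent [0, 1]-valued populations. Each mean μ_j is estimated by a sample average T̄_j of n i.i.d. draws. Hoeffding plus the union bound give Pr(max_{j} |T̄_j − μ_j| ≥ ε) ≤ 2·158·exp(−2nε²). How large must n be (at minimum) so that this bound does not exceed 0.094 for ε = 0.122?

273

Need 2·158·exp(−2nε²) ≤ 0.094, i.e. exp(−2nε²) ≤ 0.094/316.
So 2nε² ≥ ln(316/0.094) = 8.120203.
Hence n ≥ 8.120203/(2·0.122²) = 272.783.
The smallest integer n is 273.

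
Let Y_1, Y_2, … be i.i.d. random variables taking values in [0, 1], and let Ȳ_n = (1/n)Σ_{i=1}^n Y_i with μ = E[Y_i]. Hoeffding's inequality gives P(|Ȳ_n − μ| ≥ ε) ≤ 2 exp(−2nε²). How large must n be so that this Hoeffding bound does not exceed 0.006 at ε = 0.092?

344

Require 2·exp(−2nε²) ≤ 0.006, i.e. 2nε² ≥ ln(2/0.006) = 5.809143.
So n ≥ 5.809143 / (2·0.092²) = 343.168.
The smallest integer n is 344.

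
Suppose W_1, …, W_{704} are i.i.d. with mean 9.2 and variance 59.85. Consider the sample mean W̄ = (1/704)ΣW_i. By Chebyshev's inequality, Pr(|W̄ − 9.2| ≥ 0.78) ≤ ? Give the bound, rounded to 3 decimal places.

0.140

Var(W̄) = Var(W_i)/n = 59.85/704 = 0.085014.
Chebyshev: Pr(|W̄ − 9.2| ≥ 0.78) ≤ Var(W̄)/(0.78)² = 59.85/(704·0.78²) = 0.1397.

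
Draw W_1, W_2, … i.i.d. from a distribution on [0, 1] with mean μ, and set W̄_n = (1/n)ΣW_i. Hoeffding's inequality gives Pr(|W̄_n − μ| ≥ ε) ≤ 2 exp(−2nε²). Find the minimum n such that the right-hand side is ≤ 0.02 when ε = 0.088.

Require 2·exp(−2nε²) ≤ 0.02, i.e. 2nε² ≥ ln(2/0.02) = 4.605170.
So n ≥ 4.605170 / (2·0.088²) = 297.338.
The smallest integer n is 298.

298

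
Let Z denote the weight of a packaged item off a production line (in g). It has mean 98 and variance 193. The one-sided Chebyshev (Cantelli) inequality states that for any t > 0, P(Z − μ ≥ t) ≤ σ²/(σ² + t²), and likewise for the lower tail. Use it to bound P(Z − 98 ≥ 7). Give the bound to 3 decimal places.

0.798

Here σ² = 193 and t = 7, so σ² + t² = 242.
Cantelli's bound: 193/242 = 0.7975.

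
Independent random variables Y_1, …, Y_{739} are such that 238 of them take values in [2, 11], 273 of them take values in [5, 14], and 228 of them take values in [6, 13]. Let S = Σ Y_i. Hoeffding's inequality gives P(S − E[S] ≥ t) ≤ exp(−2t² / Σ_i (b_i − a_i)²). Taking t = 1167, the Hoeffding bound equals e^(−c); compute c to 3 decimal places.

51.819

Σ(b_i − a_i)² = 238·9² + 273·9² + 228·7² = 52563.
c = 2t² / 52563 = 2·1167² / 52563 = 51.8193.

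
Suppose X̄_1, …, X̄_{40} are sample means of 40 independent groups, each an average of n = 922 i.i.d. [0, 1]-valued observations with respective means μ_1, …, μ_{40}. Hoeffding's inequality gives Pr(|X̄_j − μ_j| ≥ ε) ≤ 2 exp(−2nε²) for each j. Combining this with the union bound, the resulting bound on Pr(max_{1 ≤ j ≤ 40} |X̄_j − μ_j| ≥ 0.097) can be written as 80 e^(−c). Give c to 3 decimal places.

17.350

Union bound over the 40 events: Pr(max_{1 ≤ j ≤ 40} |X̄_j − μ_j| ≥ 0.097) ≤ 40·2·exp(−2nε²) = 80 exp(−2·922·0.097²).
So c = 2·922·0.097² = 17.3502.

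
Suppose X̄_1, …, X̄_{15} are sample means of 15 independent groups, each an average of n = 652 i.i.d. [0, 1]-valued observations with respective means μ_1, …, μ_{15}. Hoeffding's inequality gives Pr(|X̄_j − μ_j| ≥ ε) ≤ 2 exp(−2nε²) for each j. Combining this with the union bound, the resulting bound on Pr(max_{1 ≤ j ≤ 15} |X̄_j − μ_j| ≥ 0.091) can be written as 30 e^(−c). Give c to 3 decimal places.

Union bound over the 15 events: Pr(max_{1 ≤ j ≤ 15} |X̄_j − μ_j| ≥ 0.091) ≤ 15·2·exp(−2nε²) = 30 exp(−2·652·0.091²).
So c = 2·652·0.091² = 10.7984.

10.798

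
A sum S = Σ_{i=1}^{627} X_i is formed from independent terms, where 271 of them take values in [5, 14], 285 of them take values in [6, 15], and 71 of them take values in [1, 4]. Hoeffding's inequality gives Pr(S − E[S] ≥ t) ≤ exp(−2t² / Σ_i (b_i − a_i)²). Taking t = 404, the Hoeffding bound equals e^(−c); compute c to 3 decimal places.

7.147

Σ(b_i − a_i)² = 271·9² + 285·9² + 71·3² = 45675.
c = 2t² / 45675 = 2·404² / 45675 = 7.1468.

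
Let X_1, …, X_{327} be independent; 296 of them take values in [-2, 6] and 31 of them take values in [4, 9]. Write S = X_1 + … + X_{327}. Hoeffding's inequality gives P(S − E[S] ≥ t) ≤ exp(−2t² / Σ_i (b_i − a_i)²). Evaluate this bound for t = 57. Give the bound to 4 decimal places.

0.7193

Σ(b_i − a_i)² = 296·8² + 31·5² = 19719.
Exponent = 2·57² / 19719 = 0.32953.
Bound = exp(−0.32953) = 0.71926.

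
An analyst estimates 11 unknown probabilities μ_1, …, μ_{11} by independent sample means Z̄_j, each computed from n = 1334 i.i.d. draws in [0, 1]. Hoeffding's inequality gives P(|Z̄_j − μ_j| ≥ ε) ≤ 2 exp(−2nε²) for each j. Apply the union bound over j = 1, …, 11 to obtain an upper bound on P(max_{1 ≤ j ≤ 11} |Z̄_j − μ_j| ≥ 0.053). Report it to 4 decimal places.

0.0122

Per-experiment Hoeffding bound: 2·exp(−2·1334·0.053²) = 2·exp(−7.49441) = 0.0011124.
Union bound over 11 events: 11·0.0011124 = 0.01224.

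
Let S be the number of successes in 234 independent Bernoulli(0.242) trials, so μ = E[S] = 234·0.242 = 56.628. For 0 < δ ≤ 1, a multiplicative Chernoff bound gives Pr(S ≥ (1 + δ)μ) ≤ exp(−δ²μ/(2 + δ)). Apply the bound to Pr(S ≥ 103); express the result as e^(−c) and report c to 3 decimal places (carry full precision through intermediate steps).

Write 103 = (1 + δ)μ, so δ = 103/56.628 − 1 = 0.8188882…
Then the exponent is δ²μ/(2 + δ) = (103 − μ)² / (μ·(2 + δ)) = 13.471085.

13.471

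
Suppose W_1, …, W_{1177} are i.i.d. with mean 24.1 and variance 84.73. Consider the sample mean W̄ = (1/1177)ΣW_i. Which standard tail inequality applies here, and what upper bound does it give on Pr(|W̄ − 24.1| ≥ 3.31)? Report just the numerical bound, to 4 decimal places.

0.0066

With mean and variance of each term known, Chebyshev's inequality bounds the deviation of the sum (or sample mean).
Var(W̄) = Var(W_i)/n = 84.73/1177 = 0.071988.
Chebyshev: Pr(|W̄ − 24.1| ≥ 3.31) ≤ Var(W̄)/(3.31)² = 84.73/(1177·3.31²) = 0.0066.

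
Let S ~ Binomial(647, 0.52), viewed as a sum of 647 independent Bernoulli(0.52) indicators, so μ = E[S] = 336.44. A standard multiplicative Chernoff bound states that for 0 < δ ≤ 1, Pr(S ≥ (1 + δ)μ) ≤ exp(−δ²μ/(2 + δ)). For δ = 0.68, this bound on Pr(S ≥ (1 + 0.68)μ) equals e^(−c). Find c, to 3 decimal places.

58.048

c = δ²μ/(2 + δ) = 0.68²·336.44/(2 + 0.68) = 58.0485.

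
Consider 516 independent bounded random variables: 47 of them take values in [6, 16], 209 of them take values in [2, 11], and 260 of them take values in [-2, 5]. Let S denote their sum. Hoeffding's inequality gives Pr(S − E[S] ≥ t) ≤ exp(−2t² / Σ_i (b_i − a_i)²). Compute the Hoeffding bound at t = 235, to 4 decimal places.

0.0402

Σ(b_i − a_i)² = 47·10² + 209·9² + 260·7² = 34369.
Exponent = 2·235² / 34369 = 3.21365.
Bound = exp(−3.21365) = 0.04021.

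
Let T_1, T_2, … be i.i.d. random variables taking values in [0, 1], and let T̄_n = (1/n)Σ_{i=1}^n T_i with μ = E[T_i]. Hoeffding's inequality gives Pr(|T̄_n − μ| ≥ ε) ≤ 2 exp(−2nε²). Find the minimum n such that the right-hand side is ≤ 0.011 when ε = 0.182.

Require 2·exp(−2nε²) ≤ 0.011, i.e. 2nε² ≥ ln(2/0.011) = 5.203007.
So n ≥ 5.203007 / (2·0.182²) = 78.538.
The smallest integer n is 79.

79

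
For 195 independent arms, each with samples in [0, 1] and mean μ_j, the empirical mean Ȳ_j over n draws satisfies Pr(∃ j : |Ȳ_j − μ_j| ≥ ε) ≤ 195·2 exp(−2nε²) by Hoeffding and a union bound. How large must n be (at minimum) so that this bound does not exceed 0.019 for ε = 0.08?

Need 2·195·exp(−2nε²) ≤ 0.019, i.e. exp(−2nε²) ≤ 0.019/390.
So 2nε² ≥ ln(390/0.019) = 9.929463.
Hence n ≥ 9.929463/(2·0.08²) = 775.739.
The smallest integer n is 776.

776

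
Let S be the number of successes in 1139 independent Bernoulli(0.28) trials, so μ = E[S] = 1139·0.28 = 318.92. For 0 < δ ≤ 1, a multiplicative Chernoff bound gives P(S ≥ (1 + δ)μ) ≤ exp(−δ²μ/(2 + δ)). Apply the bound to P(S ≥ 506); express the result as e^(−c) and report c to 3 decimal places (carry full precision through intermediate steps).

Write 506 = (1 + δ)μ, so δ = 506/318.92 − 1 = 0.5866048…
Then the exponent is δ²μ/(2 + δ) = (506 − μ)² / (μ·(2 + δ)) = 42.427055.

42.427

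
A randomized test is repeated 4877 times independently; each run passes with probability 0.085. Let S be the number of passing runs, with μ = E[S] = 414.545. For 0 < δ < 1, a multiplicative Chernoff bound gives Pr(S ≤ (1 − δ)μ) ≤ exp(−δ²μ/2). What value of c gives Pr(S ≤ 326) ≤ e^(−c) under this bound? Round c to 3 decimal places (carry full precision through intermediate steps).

9.456

Write 326 = (1 − δ)μ, so δ = 1 − 326/414.545 = 0.2135956…
Then the exponent is δ²μ/2 = (μ − 326)²/(2μ) = 9.456412.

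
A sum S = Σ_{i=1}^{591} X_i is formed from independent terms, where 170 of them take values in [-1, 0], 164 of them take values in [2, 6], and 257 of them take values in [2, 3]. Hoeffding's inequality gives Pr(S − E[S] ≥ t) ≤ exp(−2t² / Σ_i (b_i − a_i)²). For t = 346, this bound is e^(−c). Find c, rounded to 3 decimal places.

Σ(b_i − a_i)² = 170·1² + 164·4² + 257·1² = 3051.
c = 2t² / 3051 = 2·346² / 3051 = 78.4766.

78.477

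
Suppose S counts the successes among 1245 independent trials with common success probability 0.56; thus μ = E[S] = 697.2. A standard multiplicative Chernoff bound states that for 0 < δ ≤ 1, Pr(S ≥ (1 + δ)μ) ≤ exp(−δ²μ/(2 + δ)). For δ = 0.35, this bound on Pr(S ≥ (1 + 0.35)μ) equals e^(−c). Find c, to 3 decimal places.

36.343

c = δ²μ/(2 + δ) = 0.35²·697.2/(2 + 0.35) = 36.3434.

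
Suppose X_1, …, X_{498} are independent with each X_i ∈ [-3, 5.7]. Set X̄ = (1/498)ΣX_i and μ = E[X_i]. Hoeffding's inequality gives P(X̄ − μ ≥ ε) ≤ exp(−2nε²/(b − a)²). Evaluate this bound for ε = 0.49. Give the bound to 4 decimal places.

0.0424

Exponent: 2nε²/(b − a)² = 2·498·0.49² / 8.7² = 3.15946.
Bound = exp(−3.15946) = 0.04245.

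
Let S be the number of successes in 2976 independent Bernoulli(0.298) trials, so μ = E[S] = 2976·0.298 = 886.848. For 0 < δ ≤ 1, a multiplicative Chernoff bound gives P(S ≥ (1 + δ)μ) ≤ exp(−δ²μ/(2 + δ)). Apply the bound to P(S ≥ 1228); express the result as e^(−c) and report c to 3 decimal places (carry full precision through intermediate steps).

55.032

Write 1228 = (1 + δ)μ, so δ = 1228/886.848 − 1 = 0.3846792…
Then the exponent is δ²μ/(2 + δ) = (1228 − μ)² / (μ·(2 + δ)) = 55.032176.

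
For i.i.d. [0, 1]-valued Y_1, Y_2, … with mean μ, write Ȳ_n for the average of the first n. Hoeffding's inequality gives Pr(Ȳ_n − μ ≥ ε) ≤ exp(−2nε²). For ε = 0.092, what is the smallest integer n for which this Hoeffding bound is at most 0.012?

262

Require exp(−2nε²) ≤ 0.012, i.e. 2nε² ≥ ln(1/0.012) = 4.422849.
So n ≥ 4.422849 / (2·0.092²) = 261.274.
The smallest integer n is 262.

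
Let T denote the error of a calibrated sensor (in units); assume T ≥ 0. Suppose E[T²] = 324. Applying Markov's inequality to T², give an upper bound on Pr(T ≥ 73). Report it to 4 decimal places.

0.0608

Since T ≥ 0, the event {T ≥ 73} is the same as {T² ≥ 5329}.
Markov's inequality applied to T² gives Pr(T² ≥ 5329) ≤ E[T²]/5329 = 324/5329 = 0.0608.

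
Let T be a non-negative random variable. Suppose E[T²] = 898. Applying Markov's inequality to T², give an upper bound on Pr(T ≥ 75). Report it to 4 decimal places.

Since T ≥ 0, the event {T ≥ 75} is the same as {T² ≥ 5625}.
Markov's inequality applied to T² gives Pr(T² ≥ 5625) ≤ E[T²]/5625 = 898/5625 = 0.1596.

0.1596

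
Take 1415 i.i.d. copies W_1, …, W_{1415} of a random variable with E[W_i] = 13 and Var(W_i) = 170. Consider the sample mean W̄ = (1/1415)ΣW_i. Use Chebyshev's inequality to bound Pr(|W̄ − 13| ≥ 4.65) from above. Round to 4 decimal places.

0.0056

Var(W̄) = Var(W_i)/n = 170/1415 = 0.12014.
Chebyshev: Pr(|W̄ − 13| ≥ 4.65) ≤ Var(W̄)/(4.65)² = 170/(1415·4.65²) = 0.0056.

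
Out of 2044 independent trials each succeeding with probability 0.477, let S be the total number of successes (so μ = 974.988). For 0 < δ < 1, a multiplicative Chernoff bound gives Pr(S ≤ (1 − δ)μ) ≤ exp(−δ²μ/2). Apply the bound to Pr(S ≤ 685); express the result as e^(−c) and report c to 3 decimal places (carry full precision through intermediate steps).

43.125

Write 685 = (1 − δ)μ, so δ = 1 − 685/974.988 = 0.2974273…
Then the exponent is δ²μ/2 = (μ − 685)²/(2μ) = 43.125167.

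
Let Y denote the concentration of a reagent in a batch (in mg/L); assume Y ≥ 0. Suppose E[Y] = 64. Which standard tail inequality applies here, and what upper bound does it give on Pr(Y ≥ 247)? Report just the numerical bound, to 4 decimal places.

Only the mean of a non-negative variable is known, so Markov's inequality is the applicable tail bound.
Markov's inequality: for a non-negative random variable, Pr(Y ≥ a) ≤ E[Y]/a.
Here E[Y] = 64 and a = 247, so the bound is 64/247 = 0.2591.

0.2591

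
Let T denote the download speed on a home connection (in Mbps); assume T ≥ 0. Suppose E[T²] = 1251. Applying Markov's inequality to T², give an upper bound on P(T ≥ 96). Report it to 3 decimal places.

Since T ≥ 0, the event {T ≥ 96} is the same as {T² ≥ 9216}.
Markov's inequality applied to T² gives P(T² ≥ 9216) ≤ E[T²]/9216 = 1251/9216 = 0.1357.

0.136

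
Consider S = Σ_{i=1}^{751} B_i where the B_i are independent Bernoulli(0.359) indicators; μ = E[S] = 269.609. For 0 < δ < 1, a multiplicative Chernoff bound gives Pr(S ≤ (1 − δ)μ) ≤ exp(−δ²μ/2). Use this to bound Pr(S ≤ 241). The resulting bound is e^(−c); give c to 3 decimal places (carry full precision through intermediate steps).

1.518

Write 241 = (1 − δ)μ, so δ = 1 − 241/269.609 = 0.1061129…
Then the exponent is δ²μ/2 = (μ − 241)²/(2μ) = 1.517892.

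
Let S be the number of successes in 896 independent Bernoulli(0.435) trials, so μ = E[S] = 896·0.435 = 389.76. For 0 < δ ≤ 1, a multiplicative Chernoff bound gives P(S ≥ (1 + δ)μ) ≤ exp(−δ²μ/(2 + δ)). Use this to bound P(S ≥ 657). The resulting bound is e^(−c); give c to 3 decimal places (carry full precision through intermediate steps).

Write 657 = (1 + δ)μ, so δ = 657/389.76 − 1 = 0.6856527…
Then the exponent is δ²μ/(2 + δ) = (657 − μ)² / (μ·(2 + δ)) = 68.226927.

68.227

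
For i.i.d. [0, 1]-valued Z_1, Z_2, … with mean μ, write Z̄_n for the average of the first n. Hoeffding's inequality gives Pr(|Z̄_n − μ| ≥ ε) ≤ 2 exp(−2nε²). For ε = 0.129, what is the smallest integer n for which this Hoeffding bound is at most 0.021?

137

Require 2·exp(−2nε²) ≤ 0.021, i.e. 2nε² ≥ ln(2/0.021) = 4.556380.
So n ≥ 4.556380 / (2·0.129²) = 136.902.
The smallest integer n is 137.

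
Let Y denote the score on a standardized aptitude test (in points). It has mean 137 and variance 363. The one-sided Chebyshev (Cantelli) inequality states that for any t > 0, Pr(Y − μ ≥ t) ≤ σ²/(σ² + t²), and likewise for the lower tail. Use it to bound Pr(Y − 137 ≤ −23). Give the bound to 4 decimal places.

Here σ² = 363 and t = 23, so σ² + t² = 892.
Cantelli's bound: 363/892 = 0.4070.

0.4070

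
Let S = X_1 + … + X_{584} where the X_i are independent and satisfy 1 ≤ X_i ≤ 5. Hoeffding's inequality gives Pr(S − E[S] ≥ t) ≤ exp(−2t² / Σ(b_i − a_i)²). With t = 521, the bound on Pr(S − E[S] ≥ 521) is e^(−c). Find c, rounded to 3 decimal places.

58.100

Σ(b_i − a_i)² = 584·(4)² = 9344.
c = 2t²/9344 = 2·521²/9344 = 58.0995.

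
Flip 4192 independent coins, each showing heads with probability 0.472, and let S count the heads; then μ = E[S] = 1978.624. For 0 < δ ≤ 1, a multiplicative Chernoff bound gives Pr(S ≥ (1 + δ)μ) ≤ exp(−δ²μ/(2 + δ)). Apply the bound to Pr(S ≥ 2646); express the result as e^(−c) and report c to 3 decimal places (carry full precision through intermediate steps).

96.309

Write 2646 = (1 + δ)μ, so δ = 2646/1978.624 − 1 = 0.337293…
Then the exponent is δ²μ/(2 + δ) = (2646 − μ)² / (μ·(2 + δ)) = 96.308527.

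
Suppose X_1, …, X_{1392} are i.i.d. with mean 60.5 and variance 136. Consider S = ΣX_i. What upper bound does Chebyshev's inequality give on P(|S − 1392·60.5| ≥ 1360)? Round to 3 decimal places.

Var(S) = n·Var(X_i) = 1392·136 = 189312.
Chebyshev: P(|S − 1392·60.5| ≥ 1360) ≤ Var(S)/1360² = 189312/1849600 = 0.1024.

0.102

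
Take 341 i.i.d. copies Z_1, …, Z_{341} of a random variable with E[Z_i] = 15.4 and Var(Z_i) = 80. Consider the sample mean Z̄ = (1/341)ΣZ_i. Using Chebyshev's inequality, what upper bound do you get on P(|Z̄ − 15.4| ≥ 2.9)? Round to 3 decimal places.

Var(Z̄) = Var(Z_i)/n = 80/341 = 0.2346.
Chebyshev: P(|Z̄ − 15.4| ≥ 2.9) ≤ Var(Z̄)/(2.9)² = 80/(341·2.9²) = 0.0279.

0.028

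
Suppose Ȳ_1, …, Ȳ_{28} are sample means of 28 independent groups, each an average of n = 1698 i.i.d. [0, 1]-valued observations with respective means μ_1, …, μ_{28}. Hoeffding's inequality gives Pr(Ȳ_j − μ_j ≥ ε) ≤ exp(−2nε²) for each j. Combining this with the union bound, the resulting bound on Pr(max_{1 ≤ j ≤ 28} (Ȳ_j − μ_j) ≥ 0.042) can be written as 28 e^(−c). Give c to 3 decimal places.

5.991

Union bound over the 28 events: Pr(max_{1 ≤ j ≤ 28} (Ȳ_j − μ_j) ≥ 0.042) ≤ 28·exp(−2nε²) = 28 exp(−2·1698·0.042²).
So c = 2·1698·0.042² = 5.9905.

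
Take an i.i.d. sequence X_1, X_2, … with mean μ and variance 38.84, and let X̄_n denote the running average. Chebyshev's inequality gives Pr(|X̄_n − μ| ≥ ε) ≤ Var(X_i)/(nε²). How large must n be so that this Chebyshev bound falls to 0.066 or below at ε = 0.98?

613

Require 38.84/(n·0.98²) ≤ 0.066, i.e. n ≥ 38.84/(0.066·0.98²) = 612.750.
The smallest integer n is 613.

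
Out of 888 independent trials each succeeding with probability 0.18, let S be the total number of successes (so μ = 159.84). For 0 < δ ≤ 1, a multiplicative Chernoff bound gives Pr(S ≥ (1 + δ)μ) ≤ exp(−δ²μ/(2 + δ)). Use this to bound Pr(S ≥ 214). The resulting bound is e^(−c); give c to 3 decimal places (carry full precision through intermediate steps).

7.846

Write 214 = (1 + δ)μ, so δ = 214/159.84 − 1 = 0.3388388…
Then the exponent is δ²μ/(2 + δ) = (214 − μ)² / (μ·(2 + δ)) = 7.846420.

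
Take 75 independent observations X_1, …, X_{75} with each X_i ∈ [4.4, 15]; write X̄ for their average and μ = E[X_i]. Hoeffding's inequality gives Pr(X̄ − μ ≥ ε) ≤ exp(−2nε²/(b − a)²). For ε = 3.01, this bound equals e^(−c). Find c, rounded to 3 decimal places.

12.095

c = 2nε²/(b − a)² = 2·75·3.01² / 10.6² = 12.0952.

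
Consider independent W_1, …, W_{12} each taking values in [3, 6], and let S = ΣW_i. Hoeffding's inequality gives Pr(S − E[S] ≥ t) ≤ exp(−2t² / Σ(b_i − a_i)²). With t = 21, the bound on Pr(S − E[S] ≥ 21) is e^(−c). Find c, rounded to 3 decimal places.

8.167

Σ(b_i − a_i)² = 12·(3)² = 108.
c = 2t²/108 = 2·21²/108 = 8.1667.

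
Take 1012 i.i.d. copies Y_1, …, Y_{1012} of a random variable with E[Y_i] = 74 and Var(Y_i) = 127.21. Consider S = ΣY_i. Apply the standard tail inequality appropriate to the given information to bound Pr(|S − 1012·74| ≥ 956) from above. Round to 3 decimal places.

With mean and variance of each term known, Chebyshev's inequality bounds the deviation of the sum (or sample mean).
Var(S) = n·Var(Y_i) = 1012·127.21 = 128736.52.
Chebyshev: Pr(|S − 1012·74| ≥ 956) ≤ Var(S)/956² = 128736.52/913936 = 0.1409.

0.141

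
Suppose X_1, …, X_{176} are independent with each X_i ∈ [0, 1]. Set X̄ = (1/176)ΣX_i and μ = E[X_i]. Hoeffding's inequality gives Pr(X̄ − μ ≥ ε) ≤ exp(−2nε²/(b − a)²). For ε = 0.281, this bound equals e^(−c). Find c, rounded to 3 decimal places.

c = 2nε²/(b − a)² = 2·176·0.281² / 1² = 27.7943.

27.794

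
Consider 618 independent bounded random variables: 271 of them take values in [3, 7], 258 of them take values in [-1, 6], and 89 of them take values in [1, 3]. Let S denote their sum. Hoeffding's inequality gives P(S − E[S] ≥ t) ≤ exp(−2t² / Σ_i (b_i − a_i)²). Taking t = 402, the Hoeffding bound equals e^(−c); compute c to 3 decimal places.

Σ(b_i − a_i)² = 271·4² + 258·7² + 89·2² = 17334.
c = 2t² / 17334 = 2·402² / 17334 = 18.6459.

18.646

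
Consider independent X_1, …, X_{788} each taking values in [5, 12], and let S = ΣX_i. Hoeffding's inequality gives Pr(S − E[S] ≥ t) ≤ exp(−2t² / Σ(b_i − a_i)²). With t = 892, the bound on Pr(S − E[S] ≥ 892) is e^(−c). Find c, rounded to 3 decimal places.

Σ(b_i − a_i)² = 788·(7)² = 38612.
c = 2t²/38612 = 2·892²/38612 = 41.2133.

41.213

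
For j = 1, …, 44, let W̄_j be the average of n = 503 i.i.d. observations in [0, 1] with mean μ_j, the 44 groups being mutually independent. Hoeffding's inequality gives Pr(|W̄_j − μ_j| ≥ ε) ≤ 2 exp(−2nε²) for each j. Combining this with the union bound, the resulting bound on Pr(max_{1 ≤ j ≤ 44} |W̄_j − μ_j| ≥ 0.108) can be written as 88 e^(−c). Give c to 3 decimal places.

11.734

Union bound over the 44 events: Pr(max_{1 ≤ j ≤ 44} |W̄_j − μ_j| ≥ 0.108) ≤ 44·2·exp(−2nε²) = 88 exp(−2·503·0.108²).
So c = 2·503·0.108² = 11.7340.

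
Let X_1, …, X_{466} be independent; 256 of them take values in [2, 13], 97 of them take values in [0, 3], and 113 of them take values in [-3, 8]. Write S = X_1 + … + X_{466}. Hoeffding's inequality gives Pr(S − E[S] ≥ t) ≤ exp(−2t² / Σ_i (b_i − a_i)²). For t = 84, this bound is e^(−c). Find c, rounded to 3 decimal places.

0.310

Σ(b_i − a_i)² = 256·11² + 97·3² + 113·11² = 45522.
c = 2t² / 45522 = 2·84² / 45522 = 0.3100.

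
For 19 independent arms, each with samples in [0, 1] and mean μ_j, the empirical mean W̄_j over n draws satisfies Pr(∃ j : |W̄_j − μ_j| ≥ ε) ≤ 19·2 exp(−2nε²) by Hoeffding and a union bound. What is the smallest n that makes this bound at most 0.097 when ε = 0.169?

105

Need 2·19·exp(−2nε²) ≤ 0.097, i.e. exp(−2nε²) ≤ 0.097/38.
So 2nε² ≥ ln(38/0.097) = 5.970630.
Hence n ≥ 5.970630/(2·0.169²) = 104.524.
The smallest integer n is 105.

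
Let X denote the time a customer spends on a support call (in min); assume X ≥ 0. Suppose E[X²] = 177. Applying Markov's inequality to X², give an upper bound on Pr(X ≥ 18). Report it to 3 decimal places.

0.546

Since X ≥ 0, the event {X ≥ 18} is the same as {X² ≥ 324}.
Markov's inequality applied to X² gives Pr(X² ≥ 324) ≤ E[X²]/324 = 177/324 = 0.5463.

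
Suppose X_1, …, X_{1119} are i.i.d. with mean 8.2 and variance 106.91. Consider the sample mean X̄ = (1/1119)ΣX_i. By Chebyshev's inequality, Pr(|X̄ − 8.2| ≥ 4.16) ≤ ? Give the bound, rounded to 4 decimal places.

0.0055

Var(X̄) = Var(X_i)/n = 106.91/1119 = 0.095541.
Chebyshev: Pr(|X̄ − 8.2| ≥ 4.16) ≤ Var(X̄)/(4.16)² = 106.91/(1119·4.16²) = 0.0055.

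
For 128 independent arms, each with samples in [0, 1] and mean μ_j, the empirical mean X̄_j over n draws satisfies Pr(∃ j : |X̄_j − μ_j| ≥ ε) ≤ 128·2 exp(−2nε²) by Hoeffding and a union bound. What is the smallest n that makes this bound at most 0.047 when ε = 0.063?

1084

Need 2·128·exp(−2nε²) ≤ 0.047, i.e. exp(−2nε²) ≤ 0.047/256.
So 2nε² ≥ ln(256/0.047) = 8.602785.
Hence n ≥ 8.602785/(2·0.063²) = 1083.747.
The smallest integer n is 1084.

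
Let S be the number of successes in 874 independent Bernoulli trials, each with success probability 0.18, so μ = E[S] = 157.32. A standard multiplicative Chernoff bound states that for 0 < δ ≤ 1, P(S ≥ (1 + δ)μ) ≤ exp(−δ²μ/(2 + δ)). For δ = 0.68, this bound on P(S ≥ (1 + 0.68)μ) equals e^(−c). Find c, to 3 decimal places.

27.144

c = δ²μ/(2 + δ) = 0.68²·157.32/(2 + 0.68) = 27.1436.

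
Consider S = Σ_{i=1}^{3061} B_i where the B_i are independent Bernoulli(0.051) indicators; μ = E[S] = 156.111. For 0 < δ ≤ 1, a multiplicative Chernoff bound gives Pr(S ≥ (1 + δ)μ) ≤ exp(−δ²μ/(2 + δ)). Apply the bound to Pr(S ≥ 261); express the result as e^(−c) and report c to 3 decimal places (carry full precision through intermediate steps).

Write 261 = (1 + δ)μ, so δ = 261/156.111 − 1 = 0.6718873…
Then the exponent is δ²μ/(2 + δ) = (261 − μ)² / (μ·(2 + δ)) = 26.375958.

26.376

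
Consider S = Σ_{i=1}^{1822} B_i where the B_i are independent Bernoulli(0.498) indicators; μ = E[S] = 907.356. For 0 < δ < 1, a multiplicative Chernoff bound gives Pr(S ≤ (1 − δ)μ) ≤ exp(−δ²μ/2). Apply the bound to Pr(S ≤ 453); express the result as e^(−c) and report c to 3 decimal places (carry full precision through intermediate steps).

Write 453 = (1 − δ)μ, so δ = 1 − 453/907.356 = 0.5007472…
Then the exponent is δ²μ/2 = (μ − 453)²/(2μ) = 113.758753.

113.759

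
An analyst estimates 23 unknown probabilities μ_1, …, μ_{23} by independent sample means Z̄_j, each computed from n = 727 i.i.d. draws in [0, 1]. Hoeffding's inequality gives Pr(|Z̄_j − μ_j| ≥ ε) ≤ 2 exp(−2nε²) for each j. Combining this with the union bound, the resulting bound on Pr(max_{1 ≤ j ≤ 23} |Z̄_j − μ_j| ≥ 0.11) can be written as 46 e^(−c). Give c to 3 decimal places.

17.593

Union bound over the 23 events: Pr(max_{1 ≤ j ≤ 23} |Z̄_j − μ_j| ≥ 0.11) ≤ 23·2·exp(−2nε²) = 46 exp(−2·727·0.11²).
So c = 2·727·0.11² = 17.5934.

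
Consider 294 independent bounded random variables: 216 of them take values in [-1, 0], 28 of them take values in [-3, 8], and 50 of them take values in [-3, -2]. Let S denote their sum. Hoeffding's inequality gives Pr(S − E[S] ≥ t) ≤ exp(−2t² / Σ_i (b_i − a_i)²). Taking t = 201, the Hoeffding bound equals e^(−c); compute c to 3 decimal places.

Σ(b_i − a_i)² = 216·1² + 28·11² + 50·1² = 3654.
c = 2t² / 3654 = 2·201² / 3654 = 22.1133.

22.113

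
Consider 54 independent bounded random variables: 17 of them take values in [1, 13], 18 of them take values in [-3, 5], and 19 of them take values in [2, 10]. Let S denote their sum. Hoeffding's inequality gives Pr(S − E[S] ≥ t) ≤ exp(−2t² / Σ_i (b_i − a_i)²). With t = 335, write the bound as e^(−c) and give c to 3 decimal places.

Σ(b_i − a_i)² = 17·12² + 18·8² + 19·8² = 4816.
c = 2t² / 4816 = 2·335² / 4816 = 46.6051.

46.605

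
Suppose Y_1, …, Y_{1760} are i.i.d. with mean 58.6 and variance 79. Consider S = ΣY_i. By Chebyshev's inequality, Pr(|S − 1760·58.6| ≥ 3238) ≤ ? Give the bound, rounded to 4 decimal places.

Var(S) = n·Var(Y_i) = 1760·79 = 139040.
Chebyshev: Pr(|S − 1760·58.6| ≥ 3238) ≤ Var(S)/3238² = 139040/10484644 = 0.0133.

0.0133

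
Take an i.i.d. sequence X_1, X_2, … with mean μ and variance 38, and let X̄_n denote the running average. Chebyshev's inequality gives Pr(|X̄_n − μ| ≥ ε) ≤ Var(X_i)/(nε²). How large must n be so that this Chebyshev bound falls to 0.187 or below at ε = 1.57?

Require 38/(n·1.57²) ≤ 0.187, i.e. n ≥ 38/(0.187·1.57²) = 82.441.
The smallest integer n is 83.

83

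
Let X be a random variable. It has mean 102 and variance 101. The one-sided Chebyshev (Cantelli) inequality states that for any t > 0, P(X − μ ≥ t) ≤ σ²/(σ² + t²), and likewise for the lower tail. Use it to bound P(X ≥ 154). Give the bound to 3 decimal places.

Here σ² = 101 and t = 52, so σ² + t² = 2805.
Cantelli's bound: 101/2805 = 0.0360.

0.036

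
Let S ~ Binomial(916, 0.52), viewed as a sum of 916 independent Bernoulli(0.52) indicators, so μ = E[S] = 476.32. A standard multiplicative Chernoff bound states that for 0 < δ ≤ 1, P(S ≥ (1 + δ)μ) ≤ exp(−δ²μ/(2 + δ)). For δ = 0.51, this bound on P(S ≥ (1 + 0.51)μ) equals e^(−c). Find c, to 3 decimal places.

c = δ²μ/(2 + δ) = 0.51²·476.32/(2 + 0.51) = 49.3589.

49.359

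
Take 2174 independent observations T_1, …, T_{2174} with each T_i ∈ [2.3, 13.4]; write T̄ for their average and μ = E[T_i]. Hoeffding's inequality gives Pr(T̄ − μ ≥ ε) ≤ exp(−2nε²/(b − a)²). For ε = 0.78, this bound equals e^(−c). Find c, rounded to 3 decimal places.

c = 2nε²/(b − a)² = 2·2174·0.78² / 11.1² = 21.4700.

21.470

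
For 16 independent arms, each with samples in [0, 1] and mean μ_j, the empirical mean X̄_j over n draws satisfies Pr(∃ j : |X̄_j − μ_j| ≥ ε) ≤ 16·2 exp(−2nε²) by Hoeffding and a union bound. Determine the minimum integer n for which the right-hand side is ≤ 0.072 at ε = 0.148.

140

Need 2·16·exp(−2nε²) ≤ 0.072, i.e. exp(−2nε²) ≤ 0.072/32.
So 2nε² ≥ ln(32/0.072) = 6.096825.
Hence n ≥ 6.096825/(2·0.148²) = 139.171.
The smallest integer n is 140.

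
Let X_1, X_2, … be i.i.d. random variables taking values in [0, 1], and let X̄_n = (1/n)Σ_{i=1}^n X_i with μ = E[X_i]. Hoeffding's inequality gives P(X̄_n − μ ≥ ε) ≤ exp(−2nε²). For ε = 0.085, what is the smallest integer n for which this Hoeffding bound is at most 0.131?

Require exp(−2nε²) ≤ 0.131, i.e. 2nε² ≥ ln(1/0.131) = 2.032558.
So n ≥ 2.032558 / (2·0.085²) = 140.661.
The smallest integer n is 141.

141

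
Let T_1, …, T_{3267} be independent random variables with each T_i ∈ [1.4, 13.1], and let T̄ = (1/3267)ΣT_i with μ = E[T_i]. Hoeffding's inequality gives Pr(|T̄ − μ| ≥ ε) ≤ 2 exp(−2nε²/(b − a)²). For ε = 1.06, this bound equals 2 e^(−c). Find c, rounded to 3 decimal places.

c = 2nε²/(b − a)² = 2·3267·1.06² / 11.7² = 53.6314.

53.631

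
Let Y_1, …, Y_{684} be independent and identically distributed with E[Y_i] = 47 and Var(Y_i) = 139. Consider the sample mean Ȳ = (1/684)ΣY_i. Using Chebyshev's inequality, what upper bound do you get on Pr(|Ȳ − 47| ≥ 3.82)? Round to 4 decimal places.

Var(Ȳ) = Var(Y_i)/n = 139/684 = 0.20322.
Chebyshev: Pr(|Ȳ − 47| ≥ 3.82) ≤ Var(Ȳ)/(3.82)² = 139/(684·3.82²) = 0.0139.

0.0139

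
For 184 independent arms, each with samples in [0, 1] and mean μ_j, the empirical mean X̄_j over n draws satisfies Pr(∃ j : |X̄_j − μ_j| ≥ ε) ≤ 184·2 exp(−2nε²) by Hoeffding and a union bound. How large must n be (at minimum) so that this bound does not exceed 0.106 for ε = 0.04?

Need 2·184·exp(−2nε²) ≤ 0.106, i.e. exp(−2nε²) ≤ 0.106/368.
So 2nε² ≥ ln(368/0.106) = 8.152399.
Hence n ≥ 8.152399/(2·0.04²) = 2547.625.
The smallest integer n is 2548.

2548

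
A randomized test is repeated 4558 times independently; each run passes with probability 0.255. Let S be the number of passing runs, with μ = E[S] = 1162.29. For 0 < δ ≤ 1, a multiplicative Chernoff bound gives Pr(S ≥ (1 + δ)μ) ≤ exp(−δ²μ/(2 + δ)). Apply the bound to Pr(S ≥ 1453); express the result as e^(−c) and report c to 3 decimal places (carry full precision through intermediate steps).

Write 1453 = (1 + δ)μ, so δ = 1453/1162.29 − 1 = 0.2501183…
Then the exponent is δ²μ/(2 + δ) = (1453 − μ)² / (μ·(2 + δ)) = 32.314697.

32.315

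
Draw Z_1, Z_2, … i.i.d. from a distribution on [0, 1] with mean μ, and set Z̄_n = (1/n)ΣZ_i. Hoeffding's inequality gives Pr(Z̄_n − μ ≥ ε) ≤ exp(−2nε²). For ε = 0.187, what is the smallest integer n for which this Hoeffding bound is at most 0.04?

Require exp(−2nε²) ≤ 0.04, i.e. 2nε² ≥ ln(1/0.04) = 3.218876.
So n ≥ 3.218876 / (2·0.187²) = 46.025.
The smallest integer n is 47.

47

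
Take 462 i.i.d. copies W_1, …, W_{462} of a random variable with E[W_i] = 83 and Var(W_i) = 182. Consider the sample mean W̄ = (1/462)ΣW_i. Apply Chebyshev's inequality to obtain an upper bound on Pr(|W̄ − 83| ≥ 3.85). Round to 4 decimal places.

0.0266

Var(W̄) = Var(W_i)/n = 182/462 = 0.39394.
Chebyshev: Pr(|W̄ − 83| ≥ 3.85) ≤ Var(W̄)/(3.85)² = 182/(462·3.85²) = 0.0266.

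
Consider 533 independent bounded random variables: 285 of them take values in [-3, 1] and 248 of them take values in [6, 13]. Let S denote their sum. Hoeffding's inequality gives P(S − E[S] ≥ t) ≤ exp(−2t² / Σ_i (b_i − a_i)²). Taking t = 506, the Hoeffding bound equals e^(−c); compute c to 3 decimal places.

Σ(b_i − a_i)² = 285·4² + 248·7² = 16712.
c = 2t² / 16712 = 2·506² / 16712 = 30.6410.

30.641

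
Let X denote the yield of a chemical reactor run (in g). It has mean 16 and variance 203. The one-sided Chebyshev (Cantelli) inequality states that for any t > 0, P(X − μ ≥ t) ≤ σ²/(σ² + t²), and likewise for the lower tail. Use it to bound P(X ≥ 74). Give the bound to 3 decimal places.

Here σ² = 203 and t = 58, so σ² + t² = 3567.
Cantelli's bound: 203/3567 = 0.0569.

0.057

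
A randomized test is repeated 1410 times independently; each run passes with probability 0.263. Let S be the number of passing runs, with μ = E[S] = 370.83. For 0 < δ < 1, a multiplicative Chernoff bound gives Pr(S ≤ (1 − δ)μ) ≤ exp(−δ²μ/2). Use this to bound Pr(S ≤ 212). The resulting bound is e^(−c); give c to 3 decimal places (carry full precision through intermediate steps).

Write 212 = (1 − δ)μ, so δ = 1 − 212/370.83 = 0.4283095…
Then the exponent is δ²μ/2 = (μ − 212)²/(2μ) = 34.014196.

34.014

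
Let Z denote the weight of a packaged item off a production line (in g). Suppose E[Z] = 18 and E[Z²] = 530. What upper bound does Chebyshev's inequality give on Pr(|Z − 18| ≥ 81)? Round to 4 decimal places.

0.0314

Var(Z) = E[Z²] − (E[Z])² = 530 − 324 = 206.
Chebyshev's inequality: Pr(|Z − μ| ≥ t) ≤ Var(Z)/t² = 206/6561 = 0.0314.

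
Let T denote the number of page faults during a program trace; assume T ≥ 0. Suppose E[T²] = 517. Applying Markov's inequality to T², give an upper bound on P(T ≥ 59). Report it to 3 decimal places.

Since T ≥ 0, the event {T ≥ 59} is the same as {T² ≥ 3481}.
Markov's inequality applied to T² gives P(T² ≥ 3481) ≤ E[T²]/3481 = 517/3481 = 0.1485.

0.149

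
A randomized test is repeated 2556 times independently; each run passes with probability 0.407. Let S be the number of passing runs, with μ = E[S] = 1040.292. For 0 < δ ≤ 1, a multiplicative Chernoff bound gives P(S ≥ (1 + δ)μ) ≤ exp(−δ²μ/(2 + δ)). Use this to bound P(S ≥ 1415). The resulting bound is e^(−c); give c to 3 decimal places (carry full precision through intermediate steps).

57.185

Write 1415 = (1 + δ)μ, so δ = 1415/1040.292 − 1 = 0.360195…
Then the exponent is δ²μ/(2 + δ) = (1415 − μ)² / (μ·(2 + δ)) = 57.185086.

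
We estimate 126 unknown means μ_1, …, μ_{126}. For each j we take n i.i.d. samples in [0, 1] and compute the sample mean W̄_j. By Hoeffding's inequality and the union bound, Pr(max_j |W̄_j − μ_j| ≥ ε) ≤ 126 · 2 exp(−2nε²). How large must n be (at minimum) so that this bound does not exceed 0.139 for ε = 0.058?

1116

Need 2·126·exp(−2nε²) ≤ 0.139, i.e. exp(−2nε²) ≤ 0.139/252.
So 2nε² ≥ ln(252/0.139) = 7.502710.
Hence n ≥ 7.502710/(2·0.058²) = 1115.147.
The smallest integer n is 1116.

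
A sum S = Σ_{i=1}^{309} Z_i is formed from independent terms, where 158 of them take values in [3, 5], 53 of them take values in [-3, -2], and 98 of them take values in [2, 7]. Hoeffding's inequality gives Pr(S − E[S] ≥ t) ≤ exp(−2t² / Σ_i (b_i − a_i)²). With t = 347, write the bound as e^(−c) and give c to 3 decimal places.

76.816

Σ(b_i − a_i)² = 158·2² + 53·1² + 98·5² = 3135.
c = 2t² / 3135 = 2·347² / 3135 = 76.8159.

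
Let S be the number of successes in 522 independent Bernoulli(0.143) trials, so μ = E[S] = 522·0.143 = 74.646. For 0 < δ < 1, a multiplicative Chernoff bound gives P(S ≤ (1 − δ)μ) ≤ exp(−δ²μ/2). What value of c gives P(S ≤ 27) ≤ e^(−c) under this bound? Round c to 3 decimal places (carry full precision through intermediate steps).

15.206

Write 27 = (1 − δ)μ, so δ = 1 − 27/74.646 = 0.6382927…
Then the exponent is δ²μ/2 = (μ − 27)²/(2μ) = 15.206048.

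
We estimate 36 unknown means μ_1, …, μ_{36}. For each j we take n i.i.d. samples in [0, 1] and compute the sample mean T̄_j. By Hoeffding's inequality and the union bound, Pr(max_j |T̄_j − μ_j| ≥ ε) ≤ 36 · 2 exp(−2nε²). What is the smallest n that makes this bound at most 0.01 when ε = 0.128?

Need 2·36·exp(−2nε²) ≤ 0.01, i.e. exp(−2nε²) ≤ 0.01/72.
So 2nε² ≥ ln(72/0.01) = 8.881836.
Hence n ≥ 8.881836/(2·0.128²) = 271.052.
The smallest integer n is 272.

272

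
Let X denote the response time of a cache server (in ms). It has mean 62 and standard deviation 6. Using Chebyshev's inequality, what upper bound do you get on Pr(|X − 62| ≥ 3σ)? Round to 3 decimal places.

0.111

Chebyshev: Pr(|X − μ| ≥ t) ≤ Var(X)/t².
Var(X) = σ² = 6² = 36.
t = 3·6 = 18.
Bound = 36 / 324 = 0.1111.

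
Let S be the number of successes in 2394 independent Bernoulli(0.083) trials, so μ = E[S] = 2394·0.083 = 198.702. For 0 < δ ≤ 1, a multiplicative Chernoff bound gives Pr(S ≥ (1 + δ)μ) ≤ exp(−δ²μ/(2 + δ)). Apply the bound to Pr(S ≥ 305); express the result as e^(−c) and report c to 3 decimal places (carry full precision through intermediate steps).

22.432

Write 305 = (1 + δ)μ, so δ = 305/198.702 − 1 = 0.5349619…
Then the exponent is δ²μ/(2 + δ) = (305 − μ)² / (μ·(2 + δ)) = 22.432440.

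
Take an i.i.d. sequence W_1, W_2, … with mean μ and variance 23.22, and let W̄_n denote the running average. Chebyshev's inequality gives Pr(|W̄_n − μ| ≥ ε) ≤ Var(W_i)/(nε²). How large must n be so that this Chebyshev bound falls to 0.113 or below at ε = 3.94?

14

Require 23.22/(n·3.94²) ≤ 0.113, i.e. n ≥ 23.22/(0.113·3.94²) = 13.237.
The smallest integer n is 14.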